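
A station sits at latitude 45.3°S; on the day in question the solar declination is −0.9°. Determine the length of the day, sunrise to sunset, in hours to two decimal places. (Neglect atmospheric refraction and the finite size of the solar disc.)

The sunset hour angle satisfies cos H_s = −tan φ tan δ = -0.0159, giving H_s = 90.91°.
Day length = 2 H_s / 15° h⁻¹ = 181.82° / 15 = 12.121 h.

12.12 hours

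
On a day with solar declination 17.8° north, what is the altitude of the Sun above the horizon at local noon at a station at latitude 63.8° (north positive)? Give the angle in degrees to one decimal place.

44.0°

At local solar noon the hour angle is zero, so the elevation is 90° − |φ − δ| = 90° − |63.8° − (17.8°)| = 90° − 46.0° = 44.0°.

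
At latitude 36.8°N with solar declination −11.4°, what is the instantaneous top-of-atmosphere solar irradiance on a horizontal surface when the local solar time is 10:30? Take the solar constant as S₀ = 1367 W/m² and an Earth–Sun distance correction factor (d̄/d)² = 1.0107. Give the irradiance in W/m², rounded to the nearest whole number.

Hour angle H = 15° × (10.5 − 12) = -22.50°.
cos θ_z = sin(36.8°) sin(-11.4°) + cos(36.8°) cos(-11.4°) cos(-22.50°) = -0.1184 + 0.7252 = 0.6068.
Top-of-atmosphere irradiance = S₀ (d̄/d)² cos θ_z = 1367 × 1.0107 × 0.6068 = 838.37 W/m².

838 W/m²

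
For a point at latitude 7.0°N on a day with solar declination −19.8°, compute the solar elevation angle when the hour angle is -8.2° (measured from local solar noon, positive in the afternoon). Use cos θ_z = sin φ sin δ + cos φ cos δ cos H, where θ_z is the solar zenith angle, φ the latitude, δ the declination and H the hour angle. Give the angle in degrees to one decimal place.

cos θ_z = sin φ sin δ + cos φ cos δ cos H = (0.1219)(-0.3387) + (0.9925)(0.9409)(0.9898) = 0.8830.
θ_z = arccos(0.8830) = 27.99°, so the elevation is 90° − 27.99° = 62.01°.

62.0°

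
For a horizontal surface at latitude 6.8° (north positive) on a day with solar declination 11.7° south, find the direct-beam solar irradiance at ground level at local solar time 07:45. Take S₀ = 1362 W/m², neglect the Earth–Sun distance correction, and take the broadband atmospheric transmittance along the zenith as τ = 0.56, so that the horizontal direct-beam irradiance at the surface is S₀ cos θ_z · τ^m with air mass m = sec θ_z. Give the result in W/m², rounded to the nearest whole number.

133 W/m²

Hour angle H = 15° × (7.75 − 12) = -63.75°.
With φ = 6.8°, δ = -11.7°, H = -63.75°: sin φ sin δ = -0.0240, cos φ cos δ cos H = 0.4301, so cos θ_z = 0.4061.
Air mass m = 1/cos θ_z = 1/0.4061 = 2.462; τ^m = 0.56^2.462 = 0.2399.
Surface direct beam = 1362 × 0.4061 × 0.2399 = 132.69 W/m².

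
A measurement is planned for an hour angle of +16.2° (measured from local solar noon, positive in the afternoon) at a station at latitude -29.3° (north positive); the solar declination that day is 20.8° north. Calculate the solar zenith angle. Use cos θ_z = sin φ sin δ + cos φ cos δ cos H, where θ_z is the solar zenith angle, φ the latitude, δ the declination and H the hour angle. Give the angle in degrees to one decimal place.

cos θ_z = sin φ sin δ + cos φ cos δ cos H = (-0.4894)(0.3551) + (0.8721)(0.9348)(0.9603) = 0.6091.
θ_z = arccos(0.6091) = 52.48°.

52.5°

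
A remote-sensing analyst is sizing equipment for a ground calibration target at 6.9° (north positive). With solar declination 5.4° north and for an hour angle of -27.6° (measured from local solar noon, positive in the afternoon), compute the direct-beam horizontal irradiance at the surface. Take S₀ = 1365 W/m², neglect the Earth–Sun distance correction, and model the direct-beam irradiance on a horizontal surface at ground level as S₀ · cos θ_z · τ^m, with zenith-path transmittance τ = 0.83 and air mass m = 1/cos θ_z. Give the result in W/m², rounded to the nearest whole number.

982 W/m²

cos θ_z = sin φ sin δ + cos φ cos δ cos H = (0.1201)(0.0941) + (0.9928)(0.9956)(0.8862) = 0.8872.
Air mass m = 1/cos θ_z = 1/0.8872 = 1.127; τ^m = 0.83^1.127 = 0.8106.
Surface direct beam = 1365 × 0.8872 × 0.8106 = 981.66 W/m².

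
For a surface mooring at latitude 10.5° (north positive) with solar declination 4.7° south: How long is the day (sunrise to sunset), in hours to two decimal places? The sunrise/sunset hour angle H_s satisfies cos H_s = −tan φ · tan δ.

cos H_s = −tan(10.5°) · tan(-4.7°) = 0.0152, so H_s = arccos(0.0152) = 89.13°.
Day length = 2 H_s / 15° h⁻¹ = 178.26° / 15 = 11.884 h.

11.88 hours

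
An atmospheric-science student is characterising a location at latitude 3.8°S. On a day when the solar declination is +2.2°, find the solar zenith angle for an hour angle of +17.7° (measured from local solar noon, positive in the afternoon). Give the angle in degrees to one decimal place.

cos θ_z = sin φ sin δ + cos φ cos δ cos H = (-0.0663)(0.0384) + (0.9978)(0.9993)(0.9527) = 0.9474.
θ_z = arccos(0.9474) = 18.67°.

18.7°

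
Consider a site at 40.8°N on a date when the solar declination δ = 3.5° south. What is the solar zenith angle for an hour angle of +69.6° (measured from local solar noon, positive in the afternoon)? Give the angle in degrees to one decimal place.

77.1°

cos θ_z = sin(40.8°) sin(-3.5°) + cos(40.8°) cos(-3.5°) cos(69.60°) = -0.0399 + 0.2634 = 0.2235.
θ_z = arccos(0.2235) = 77.09°.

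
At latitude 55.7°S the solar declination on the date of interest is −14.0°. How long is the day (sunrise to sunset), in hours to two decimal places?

cos H_s = −tan(-55.7°) · tan(-14.0°) = -0.3655, so H_s = arccos(-0.3655) = 111.44°.
Day length = 2 H_s / 15° h⁻¹ = 222.88° / 15 = 14.859 h.

14.86 hours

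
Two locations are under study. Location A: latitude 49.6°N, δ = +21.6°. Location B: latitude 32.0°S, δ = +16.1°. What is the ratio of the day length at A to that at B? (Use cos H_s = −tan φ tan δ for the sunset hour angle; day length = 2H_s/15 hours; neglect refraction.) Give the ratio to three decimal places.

A: H_s = arccos(−tan 49.6° · tan 21.6°) = 117.72°, so 2H_s/15 = 15.6960 h.
B: H_s = arccos(−tan -32.0° · tan 16.1°) = 79.61°, so 2H_s/15 = 10.6147 h.
Ratio A/B = 15.6960 / 10.6147 = 1.4787.

1.479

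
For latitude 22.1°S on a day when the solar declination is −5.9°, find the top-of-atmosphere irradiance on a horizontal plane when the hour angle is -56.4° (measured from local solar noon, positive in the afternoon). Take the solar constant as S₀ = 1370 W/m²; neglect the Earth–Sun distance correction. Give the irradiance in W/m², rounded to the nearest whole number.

With φ = -22.1°, δ = -5.9°, H = -56.40°: sin φ sin δ = 0.0387, cos φ cos δ cos H = 0.5100, so cos θ_z = 0.5487.
Top-of-atmosphere irradiance = S₀ cos θ_z = 1370 × 0.5487 = 751.72 W/m².

752 W/m²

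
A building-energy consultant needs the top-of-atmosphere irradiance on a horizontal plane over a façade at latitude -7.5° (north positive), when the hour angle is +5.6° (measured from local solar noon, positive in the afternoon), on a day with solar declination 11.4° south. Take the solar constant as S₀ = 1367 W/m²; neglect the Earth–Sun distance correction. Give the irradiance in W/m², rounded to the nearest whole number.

1357 W/m²

With φ = -7.5°, δ = -11.4°, H = 5.60°: sin φ sin δ = 0.0258, cos φ cos δ cos H = 0.9672, so cos θ_z = 0.9930.
Top-of-atmosphere irradiance = S₀ cos θ_z = 1367 × 0.9930 = 1357.43 W/m².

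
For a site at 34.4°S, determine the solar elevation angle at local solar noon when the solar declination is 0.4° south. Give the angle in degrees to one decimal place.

At local solar noon the hour angle is zero, so the elevation is 90° − |φ − δ| = 90° − |-34.4° − (-0.4°)| = 90° − 34.0° = 56.0°.

56.0°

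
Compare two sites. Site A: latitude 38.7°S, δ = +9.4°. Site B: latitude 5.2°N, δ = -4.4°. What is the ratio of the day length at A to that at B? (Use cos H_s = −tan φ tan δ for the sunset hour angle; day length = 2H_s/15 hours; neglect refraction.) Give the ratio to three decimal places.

0.919

A: H_s = arccos(−tan -38.7° · tan 9.4°) = 82.38°, so 2H_s/15 = 10.9840 h.
B: H_s = arccos(−tan 5.2° · tan -4.4°) = 89.60°, so 2H_s/15 = 11.9467 h.
Ratio A/B = 10.9840 / 11.9467 = 0.9194.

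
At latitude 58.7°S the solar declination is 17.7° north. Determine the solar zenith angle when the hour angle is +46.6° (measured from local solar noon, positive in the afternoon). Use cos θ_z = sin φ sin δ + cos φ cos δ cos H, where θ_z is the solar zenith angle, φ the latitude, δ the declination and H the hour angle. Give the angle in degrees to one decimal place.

cos θ_z = sin(-58.7°) sin(17.7°) + cos(-58.7°) cos(17.7°) cos(46.60°) = -0.2598 + 0.3401 = 0.0803.
θ_z = arccos(0.0803) = 85.39°.

85.4°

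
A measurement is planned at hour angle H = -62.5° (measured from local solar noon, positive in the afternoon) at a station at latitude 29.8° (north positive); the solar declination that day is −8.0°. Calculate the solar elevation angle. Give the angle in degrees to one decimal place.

19.1°

cos θ_z = sin φ sin δ + cos φ cos δ cos H = (0.4970)(-0.1392) + (0.8678)(0.9903)(0.4617) = 0.3276.
θ_z = arccos(0.3276) = 70.88°, so the elevation is 90° − 70.88° = 19.12°.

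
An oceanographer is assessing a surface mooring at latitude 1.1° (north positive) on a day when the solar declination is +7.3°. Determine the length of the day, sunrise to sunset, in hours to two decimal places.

12.02 hours

cos H_s = −tan(1.1°) · tan(7.3°) = -0.0025, so H_s = arccos(-0.0025) = 90.14°.
Day length = 2 H_s / 15° h⁻¹ = 180.28° / 15 = 12.019 h.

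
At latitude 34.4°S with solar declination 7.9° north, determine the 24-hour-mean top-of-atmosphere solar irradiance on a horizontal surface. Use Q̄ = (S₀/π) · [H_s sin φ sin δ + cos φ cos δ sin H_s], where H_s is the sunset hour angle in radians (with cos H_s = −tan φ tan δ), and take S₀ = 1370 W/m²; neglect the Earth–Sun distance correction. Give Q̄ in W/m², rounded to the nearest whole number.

305 W/m²

−tan φ tan δ = −(-0.6847)(0.1388) = 0.0950; H_s = arccos(0.0950) = 84.55°. In radians, H_s = 1.4757.
H_s sin φ sin δ = 1.4757 × -0.5650 × 0.1374 = -0.1146.
cos φ cos δ sin H_s = 0.8251 × 0.9905 × 0.9955 = 0.8136.
Q̄ = (1370/π) × (-0.1146 + 0.8136) = 436.08 × 0.6990 = 304.82 W/m².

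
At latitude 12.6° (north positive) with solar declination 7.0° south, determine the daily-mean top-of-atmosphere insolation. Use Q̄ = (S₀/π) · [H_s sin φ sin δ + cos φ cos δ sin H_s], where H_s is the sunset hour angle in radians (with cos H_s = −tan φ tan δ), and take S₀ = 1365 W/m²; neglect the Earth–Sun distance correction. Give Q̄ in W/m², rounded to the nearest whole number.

403 W/m²

cos H_s = −tan(12.6°) · tan(-7.0°) = 0.0274, so H_s = arccos(0.0274) = 88.43°. In radians, H_s = 1.5434.
H_s sin φ sin δ = 1.5434 × 0.2181 × -0.1219 = -0.0410.
cos φ cos δ sin H_s = 0.9759 × 0.9925 × 0.9996 = 0.9682.
Q̄ = (1365/π) × (-0.0410 + 0.9682) = 434.49 × 0.9272 = 402.86 W/m².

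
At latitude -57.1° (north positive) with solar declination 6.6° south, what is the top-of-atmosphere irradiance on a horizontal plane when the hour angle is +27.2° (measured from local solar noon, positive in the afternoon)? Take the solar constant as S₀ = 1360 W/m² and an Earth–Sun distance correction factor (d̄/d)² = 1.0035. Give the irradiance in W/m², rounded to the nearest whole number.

787 W/m²

With φ = -57.1°, δ = -6.6°, H = 27.20°: sin φ sin δ = 0.0965, cos φ cos δ cos H = 0.4799, so cos θ_z = 0.5764.
Top-of-atmosphere irradiance = S₀ (d̄/d)² cos θ_z = 1360 × 1.0035 × 0.5764 = 786.65 W/m².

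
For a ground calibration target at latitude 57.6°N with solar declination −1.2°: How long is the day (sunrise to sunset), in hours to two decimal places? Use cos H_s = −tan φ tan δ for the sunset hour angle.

11.75 hours

cos H_s = −tan(57.6°) · tan(-1.2°) = 0.0330, so H_s = arccos(0.0330) = 88.11°.
Day length = 2 H_s / 15° h⁻¹ = 176.22° / 15 = 11.748 h.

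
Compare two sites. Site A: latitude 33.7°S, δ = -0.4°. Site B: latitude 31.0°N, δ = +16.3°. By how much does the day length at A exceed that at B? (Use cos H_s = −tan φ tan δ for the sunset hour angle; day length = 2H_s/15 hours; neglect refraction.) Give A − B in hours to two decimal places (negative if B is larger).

-1.31 h

A: H_s = arccos(−tan -33.7° · tan -0.4°) = 90.27°, so 2H_s/15 = 12.0360 h.
B: H_s = arccos(−tan 31.0° · tan 16.3°) = 100.12°, so 2H_s/15 = 13.3493 h.
A − B = 12.0360 − 13.3493 = -1.3133 h.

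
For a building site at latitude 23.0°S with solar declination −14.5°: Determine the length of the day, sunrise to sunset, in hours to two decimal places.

The sunset hour angle satisfies cos H_s = −tan φ tan δ = -0.1098, giving H_s = 96.30°.
Day length = 2 H_s / 15° h⁻¹ = 192.60° / 15 = 12.840 h.

12.84 hours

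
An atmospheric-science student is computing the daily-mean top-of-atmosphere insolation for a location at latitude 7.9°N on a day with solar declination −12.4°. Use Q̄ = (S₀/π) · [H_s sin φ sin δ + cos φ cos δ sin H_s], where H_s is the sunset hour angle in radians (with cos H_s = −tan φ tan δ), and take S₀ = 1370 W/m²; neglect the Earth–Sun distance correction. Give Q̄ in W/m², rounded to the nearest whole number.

−tan φ tan δ = −(0.1388)(-0.2199) = 0.0305; H_s = arccos(0.0305) = 88.25°. In radians, H_s = 1.5403.
H_s sin φ sin δ = 1.5403 × 0.1374 × -0.2147 = -0.0454.
cos φ cos δ sin H_s = 0.9905 × 0.9767 × 0.9995 = 0.9669.
Q̄ = (1370/π) × (-0.0454 + 0.9669) = 436.08 × 0.9215 = 401.85 W/m².

402 W/m²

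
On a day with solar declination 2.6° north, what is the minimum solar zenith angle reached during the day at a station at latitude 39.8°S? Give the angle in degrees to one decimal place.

42.4°

At local solar noon the hour angle is zero, so the zenith angle is |φ − δ| = |-39.8° − (2.6°)| = 42.4°.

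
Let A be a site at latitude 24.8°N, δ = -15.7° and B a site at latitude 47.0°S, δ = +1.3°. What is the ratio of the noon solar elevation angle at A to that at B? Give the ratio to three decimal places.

1.187

A: 90° − |24.8 − (-15.7)| = 49.50°.
B: 90° − |-47.0 − (1.3)| = 41.70°.
Ratio A/B = 49.5000 / 41.7000 = 1.1871.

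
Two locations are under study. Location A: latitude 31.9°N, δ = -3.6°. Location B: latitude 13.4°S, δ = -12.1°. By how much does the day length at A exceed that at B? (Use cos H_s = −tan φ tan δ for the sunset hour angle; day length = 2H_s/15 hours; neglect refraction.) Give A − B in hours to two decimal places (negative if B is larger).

-0.69 h

A: H_s = arccos(−tan 31.9° · tan -3.6°) = 87.76°, so 2H_s/15 = 11.7013 h.
B: H_s = arccos(−tan -13.4° · tan -12.1°) = 92.93°, so 2H_s/15 = 12.3907 h.
A − B = 11.7013 − 12.3907 = -0.6894 h.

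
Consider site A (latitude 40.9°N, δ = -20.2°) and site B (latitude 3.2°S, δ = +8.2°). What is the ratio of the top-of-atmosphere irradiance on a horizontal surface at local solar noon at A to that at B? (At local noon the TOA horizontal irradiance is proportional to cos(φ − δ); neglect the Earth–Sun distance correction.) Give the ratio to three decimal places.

0.493

A: cos θ_z = cos(40.9° − (-20.2°)) = 0.4833.
B: cos θ_z = cos(-3.2° − (8.2°)) = 0.9803.
Ratio A/B = 0.4833 / 0.9803 = 0.4930.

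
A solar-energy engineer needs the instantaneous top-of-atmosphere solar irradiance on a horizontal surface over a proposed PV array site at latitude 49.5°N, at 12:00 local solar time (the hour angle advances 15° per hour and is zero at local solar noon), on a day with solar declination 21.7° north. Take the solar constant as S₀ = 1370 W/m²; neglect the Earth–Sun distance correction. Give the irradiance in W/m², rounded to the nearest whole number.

Hour angle H = 15° × (12 − 12) = 0.00°.
cos θ_z = sin φ sin δ + cos φ cos δ cos H = (0.7604)(0.3697) + (0.6494)(0.9291)(1.0000) = 0.8845.
Top-of-atmosphere irradiance = S₀ cos θ_z = 1370 × 0.8845 = 1211.76 W/m².

1212 W/m²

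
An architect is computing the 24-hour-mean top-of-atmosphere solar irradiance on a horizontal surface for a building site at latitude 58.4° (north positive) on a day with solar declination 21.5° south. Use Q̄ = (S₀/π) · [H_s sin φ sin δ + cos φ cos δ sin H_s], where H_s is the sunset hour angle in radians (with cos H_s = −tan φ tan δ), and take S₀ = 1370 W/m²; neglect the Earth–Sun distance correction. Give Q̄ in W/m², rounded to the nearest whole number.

44 W/m²

cos H_s = −tan(58.4°) · tan(-21.5°) = 0.6403, so H_s = arccos(0.6403) = 50.19°. In radians, H_s = 0.8760.
H_s sin φ sin δ = 0.8760 × 0.8517 × -0.3665 = -0.2734.
cos φ cos δ sin H_s = 0.5240 × 0.9304 × 0.7682 = 0.3745.
Q̄ = (1370/π) × (-0.2734 + 0.3745) = 436.08 × 0.1011 = 44.09 W/m².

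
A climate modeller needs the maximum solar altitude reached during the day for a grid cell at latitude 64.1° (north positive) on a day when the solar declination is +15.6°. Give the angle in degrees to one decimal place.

At local solar noon the hour angle is zero, so the elevation is 90° − |φ − δ| = 90° − |64.1° − (15.6°)| = 90° − 48.5° = 41.5°.

41.5°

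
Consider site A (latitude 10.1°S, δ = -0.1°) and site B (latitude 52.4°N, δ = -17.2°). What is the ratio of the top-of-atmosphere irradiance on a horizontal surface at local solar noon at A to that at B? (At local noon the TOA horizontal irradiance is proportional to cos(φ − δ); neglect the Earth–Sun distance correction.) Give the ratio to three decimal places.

2.825

A: cos θ_z = cos(-10.1° − (-0.1°)) = 0.9848.
B: cos θ_z = cos(52.4° − (-17.2°)) = 0.3486.
Ratio A/B = 0.9848 / 0.3486 = 2.8250.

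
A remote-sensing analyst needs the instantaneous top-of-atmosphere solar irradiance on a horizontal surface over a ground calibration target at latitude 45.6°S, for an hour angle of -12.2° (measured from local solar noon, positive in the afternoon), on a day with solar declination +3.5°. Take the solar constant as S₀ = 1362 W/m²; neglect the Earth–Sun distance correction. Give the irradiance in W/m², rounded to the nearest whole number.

870 W/m²

With φ = -45.6°, δ = 3.5°, H = -12.20°: sin φ sin δ = -0.0436, cos φ cos δ cos H = 0.6826, so cos θ_z = 0.6390.
Top-of-atmosphere irradiance = S₀ cos θ_z = 1362 × 0.6390 = 870.32 W/m².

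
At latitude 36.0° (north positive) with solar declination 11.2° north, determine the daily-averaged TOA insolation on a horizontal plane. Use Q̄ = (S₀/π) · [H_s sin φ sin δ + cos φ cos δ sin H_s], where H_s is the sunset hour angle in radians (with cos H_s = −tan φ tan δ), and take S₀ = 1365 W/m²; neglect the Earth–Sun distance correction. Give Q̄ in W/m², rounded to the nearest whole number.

426 W/m²

The sunset hour angle satisfies cos H_s = −tan φ tan δ = -0.1439, giving H_s = 98.27°. In radians, H_s = 1.7151.
H_s sin φ sin δ = 1.7151 × 0.5878 × 0.1942 = 0.1958.
cos φ cos δ sin H_s = 0.8090 × 0.9810 × 0.9896 = 0.7854.
Q̄ = (1365/π) × (0.1958 + 0.7854) = 434.49 × 0.9812 = 426.32 W/m².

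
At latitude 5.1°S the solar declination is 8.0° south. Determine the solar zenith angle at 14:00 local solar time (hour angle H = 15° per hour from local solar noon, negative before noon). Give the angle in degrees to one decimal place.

Hour angle H = 15° × (14 − 12) = 30.00°.
cos θ_z = sin(-5.1°) sin(-8.0°) + cos(-5.1°) cos(-8.0°) cos(30.00°) = 0.0124 + 0.8542 = 0.8666.
θ_z = arccos(0.8666) = 29.93°.

29.9°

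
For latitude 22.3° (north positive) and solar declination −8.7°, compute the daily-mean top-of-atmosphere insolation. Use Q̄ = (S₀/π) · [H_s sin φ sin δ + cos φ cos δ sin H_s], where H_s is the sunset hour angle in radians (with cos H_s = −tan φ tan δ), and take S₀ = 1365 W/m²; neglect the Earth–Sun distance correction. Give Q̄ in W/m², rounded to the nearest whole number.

−tan φ tan δ = −(0.4101)(-0.1530) = 0.0627; H_s = arccos(0.0627) = 86.41°. In radians, H_s = 1.5081.
H_s sin φ sin δ = 1.5081 × 0.3795 × -0.1513 = -0.0866.
cos φ cos δ sin H_s = 0.9252 × 0.9885 × 0.9980 = 0.9127.
Q̄ = (1365/π) × (-0.0866 + 0.9127) = 434.49 × 0.8261 = 358.93 W/m².

359 W/m²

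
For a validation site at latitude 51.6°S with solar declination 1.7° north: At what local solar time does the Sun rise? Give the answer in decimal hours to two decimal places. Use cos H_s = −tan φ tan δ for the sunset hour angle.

6.14 h

cos H_s = −tan(-51.6°) · tan(1.7°) = 0.0374, so H_s = arccos(0.0374) = 87.86°.
Sunrise is at 12 − H_s/15 = 12 − 5.857 = 6.143 h local solar time.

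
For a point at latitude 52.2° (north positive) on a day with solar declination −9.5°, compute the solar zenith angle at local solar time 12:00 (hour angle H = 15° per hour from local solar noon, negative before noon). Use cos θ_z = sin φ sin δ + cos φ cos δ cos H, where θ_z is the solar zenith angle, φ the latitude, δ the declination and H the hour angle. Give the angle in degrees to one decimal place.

Hour angle H = 15° × (12 − 12) = 0.00°.
cos θ_z = sin(52.2°) sin(-9.5°) + cos(52.2°) cos(-9.5°) cos(0.00°) = -0.1304 + 0.6045 = 0.4741.
θ_z = arccos(0.4741) = 61.70°.

61.7°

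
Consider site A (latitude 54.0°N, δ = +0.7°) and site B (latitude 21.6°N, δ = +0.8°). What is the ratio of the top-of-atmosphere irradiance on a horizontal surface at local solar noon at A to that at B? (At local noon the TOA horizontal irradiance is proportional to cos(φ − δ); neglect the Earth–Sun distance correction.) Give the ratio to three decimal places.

A: cos θ_z = cos(54.0° − (0.7°)) = 0.5976.
B: cos θ_z = cos(21.6° − (0.8°)) = 0.9348.
Ratio A/B = 0.5976 / 0.9348 = 0.6393.

0.639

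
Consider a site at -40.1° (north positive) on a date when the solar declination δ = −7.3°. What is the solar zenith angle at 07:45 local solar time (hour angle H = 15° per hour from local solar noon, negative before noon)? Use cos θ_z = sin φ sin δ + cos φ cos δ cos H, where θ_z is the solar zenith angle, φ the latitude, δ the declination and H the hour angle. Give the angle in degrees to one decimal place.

Hour angle H = 15° × (7.75 − 12) = -63.75°.
cos θ_z = sin φ sin δ + cos φ cos δ cos H = (-0.6441)(-0.1271) + (0.7649)(0.9919)(0.4423) = 0.4174.
θ_z = arccos(0.4174) = 65.33°.

65.3°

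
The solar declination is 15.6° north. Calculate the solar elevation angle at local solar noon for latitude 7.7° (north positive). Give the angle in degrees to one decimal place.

At local solar noon the hour angle is zero, so the elevation is 90° − |φ − δ| = 90° − |7.7° − (15.6°)| = 90° − 7.9° = 82.1°.

82.1°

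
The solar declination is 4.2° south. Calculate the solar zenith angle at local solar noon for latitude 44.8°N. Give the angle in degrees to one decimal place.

49.0°

At local solar noon the hour angle is zero, so the zenith angle is |φ − δ| = |44.8° − (-4.2°)| = 49.0°.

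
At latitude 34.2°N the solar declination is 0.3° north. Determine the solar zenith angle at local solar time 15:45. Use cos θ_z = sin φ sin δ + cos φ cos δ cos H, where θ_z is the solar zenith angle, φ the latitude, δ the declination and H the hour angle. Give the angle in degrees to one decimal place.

Hour angle H = 15° × (15.75 − 12) = 56.25°.
With φ = 34.2°, δ = 0.3°, H = 56.25°: sin φ sin δ = 0.0029, cos φ cos δ cos H = 0.4595, so cos θ_z = 0.4624.
θ_z = arccos(0.4624) = 62.46°.

62.5°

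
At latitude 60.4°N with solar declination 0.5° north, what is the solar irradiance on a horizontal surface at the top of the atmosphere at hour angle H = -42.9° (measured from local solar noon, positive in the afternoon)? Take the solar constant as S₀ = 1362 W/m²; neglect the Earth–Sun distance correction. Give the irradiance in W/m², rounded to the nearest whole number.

cos θ_z = sin φ sin δ + cos φ cos δ cos H = (0.8695)(0.0087) + (0.4939)(1.0000)(0.7325) = 0.3693.
Top-of-atmosphere irradiance = S₀ cos θ_z = 1362 × 0.3693 = 502.99 W/m².

503 W/m²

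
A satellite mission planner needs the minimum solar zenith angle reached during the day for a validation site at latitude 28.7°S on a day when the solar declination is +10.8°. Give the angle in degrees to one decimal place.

39.5°

At local solar noon the hour angle is zero, so the zenith angle is |φ − δ| = |-28.7° − (10.8°)| = 39.5°.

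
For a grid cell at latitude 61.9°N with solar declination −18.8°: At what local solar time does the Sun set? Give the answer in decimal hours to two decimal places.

15.36 h

The sunset hour angle satisfies cos H_s = −tan φ tan δ = 0.6376, giving H_s = 50.39°.
Sunset is at 12 + H_s/15 = 12 + 3.359 = 15.359 h local solar time.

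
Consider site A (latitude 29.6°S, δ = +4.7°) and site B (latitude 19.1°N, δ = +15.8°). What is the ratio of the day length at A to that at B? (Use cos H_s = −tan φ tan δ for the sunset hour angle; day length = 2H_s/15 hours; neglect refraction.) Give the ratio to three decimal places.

0.913

A: H_s = arccos(−tan -29.6° · tan 4.7°) = 87.32°, so 2H_s/15 = 11.6427 h.
B: H_s = arccos(−tan 19.1° · tan 15.8°) = 95.62°, so 2H_s/15 = 12.7493 h.
Ratio A/B = 11.6427 / 12.7493 = 0.9132.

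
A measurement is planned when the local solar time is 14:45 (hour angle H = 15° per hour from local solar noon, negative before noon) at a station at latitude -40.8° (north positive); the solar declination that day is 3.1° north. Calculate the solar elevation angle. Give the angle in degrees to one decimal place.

32.2°

Hour angle H = 15° × (14.75 − 12) = 41.25°.
With φ = -40.8°, δ = 3.1°, H = 41.25°: sin φ sin δ = -0.0353, cos φ cos δ cos H = 0.5683, so cos θ_z = 0.5330.
θ_z = arccos(0.5330) = 57.79°, so the elevation is 90° − 57.79° = 32.21°.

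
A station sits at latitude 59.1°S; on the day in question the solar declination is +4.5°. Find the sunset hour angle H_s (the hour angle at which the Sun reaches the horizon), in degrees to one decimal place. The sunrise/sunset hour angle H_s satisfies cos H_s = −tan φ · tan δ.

82.4°

cos H_s = −tan(-59.1°) · tan(4.5°) = 0.1315, so H_s = arccos(0.1315) = 82.44°.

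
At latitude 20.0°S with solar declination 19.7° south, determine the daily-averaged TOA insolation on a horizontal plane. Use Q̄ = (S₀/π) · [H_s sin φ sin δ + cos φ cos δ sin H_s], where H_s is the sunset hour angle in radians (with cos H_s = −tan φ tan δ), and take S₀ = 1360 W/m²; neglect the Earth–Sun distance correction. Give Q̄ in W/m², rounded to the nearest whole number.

The sunset hour angle satisfies cos H_s = −tan φ tan δ = -0.1303, giving H_s = 97.49°. In radians, H_s = 1.7015.
H_s sin φ sin δ = 1.7015 × -0.3420 × -0.3371 = 0.1962.
cos φ cos δ sin H_s = 0.9397 × 0.9415 × 0.9915 = 0.8772.
Q̄ = (1360/π) × (0.1962 + 0.8772) = 432.90 × 1.0734 = 464.67 W/m².

465 W/m²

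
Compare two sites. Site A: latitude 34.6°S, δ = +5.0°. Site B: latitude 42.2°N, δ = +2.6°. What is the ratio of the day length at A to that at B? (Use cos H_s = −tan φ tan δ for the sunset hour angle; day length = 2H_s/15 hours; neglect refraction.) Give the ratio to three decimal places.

0.937

A: H_s = arccos(−tan -34.6° · tan 5.0°) = 86.54°, so 2H_s/15 = 11.5387 h.
B: H_s = arccos(−tan 42.2° · tan 2.6°) = 92.36°, so 2H_s/15 = 12.3147 h.
Ratio A/B = 11.5387 / 12.3147 = 0.9370.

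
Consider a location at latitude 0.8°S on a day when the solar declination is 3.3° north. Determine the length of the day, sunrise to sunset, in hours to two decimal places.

cos H_s = −tan(-0.8°) · tan(3.3°) = 0.0008, so H_s = arccos(0.0008) = 89.95°.
Day length = 2 H_s / 15° h⁻¹ = 179.90° / 15 = 11.993 h.

11.99 hours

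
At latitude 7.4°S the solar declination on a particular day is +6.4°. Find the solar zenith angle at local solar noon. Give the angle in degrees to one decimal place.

At local solar noon the hour angle is zero, so the zenith angle is |φ − δ| = |-7.4° − (6.4°)| = 13.8°.

13.8°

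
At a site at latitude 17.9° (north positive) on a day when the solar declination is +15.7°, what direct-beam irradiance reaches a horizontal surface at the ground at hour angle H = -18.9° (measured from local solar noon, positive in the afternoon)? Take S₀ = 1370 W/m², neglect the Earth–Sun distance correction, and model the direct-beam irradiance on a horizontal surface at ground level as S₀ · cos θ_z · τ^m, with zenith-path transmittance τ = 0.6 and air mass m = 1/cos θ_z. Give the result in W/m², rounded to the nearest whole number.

With φ = 17.9°, δ = 15.7°, H = -18.90°: sin φ sin δ = 0.0832, cos φ cos δ cos H = 0.8667, so cos θ_z = 0.9499.
Air mass m = 1/cos θ_z = 1/0.9499 = 1.053; τ^m = 0.6^1.053 = 0.5840.
Surface direct beam = 1370 × 0.9499 × 0.5840 = 760.00 W/m².

760 W/m²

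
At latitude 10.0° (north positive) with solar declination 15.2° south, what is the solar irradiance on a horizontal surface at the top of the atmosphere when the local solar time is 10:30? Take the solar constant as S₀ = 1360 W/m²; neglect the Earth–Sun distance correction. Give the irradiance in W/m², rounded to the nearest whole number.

Hour angle H = 15° × (10.5 − 12) = -22.50°.
With φ = 10.0°, δ = -15.2°, H = -22.50°: sin φ sin δ = -0.0455, cos φ cos δ cos H = 0.8780, so cos θ_z = 0.8325.
Top-of-atmosphere irradiance = S₀ cos θ_z = 1360 × 0.8325 = 1132.20 W/m².

1132 W/m²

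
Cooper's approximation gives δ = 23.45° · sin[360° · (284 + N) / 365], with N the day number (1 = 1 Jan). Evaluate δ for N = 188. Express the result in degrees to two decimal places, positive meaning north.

+22.59°

360 × (284 + 188) / 365 = 465.534°; sin(465.534°) = 0.9635.
δ = 23.45 × 0.9635 = 22.594° ≈ +22.59°.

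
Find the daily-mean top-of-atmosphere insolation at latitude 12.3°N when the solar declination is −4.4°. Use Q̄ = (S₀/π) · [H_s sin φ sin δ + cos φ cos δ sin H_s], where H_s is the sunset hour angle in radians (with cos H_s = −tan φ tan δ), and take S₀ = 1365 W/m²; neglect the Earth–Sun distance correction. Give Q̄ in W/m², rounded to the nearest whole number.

cos H_s = −tan(12.3°) · tan(-4.4°) = 0.0168, so H_s = arccos(0.0168) = 89.04°. In radians, H_s = 1.5540.
H_s sin φ sin δ = 1.5540 × 0.2130 × -0.0767 = -0.0254.
cos φ cos δ sin H_s = 0.9770 × 0.9971 × 0.9999 = 0.9741.
Q̄ = (1365/π) × (-0.0254 + 0.9741) = 434.49 × 0.9487 = 412.20 W/m².

412 W/m²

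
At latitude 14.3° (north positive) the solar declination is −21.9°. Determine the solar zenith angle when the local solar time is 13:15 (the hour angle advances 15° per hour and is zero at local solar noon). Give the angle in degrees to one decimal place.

40.6°

Hour angle H = 15° × (13.25 − 12) = 18.75°.
With φ = 14.3°, δ = -21.9°, H = 18.75°: sin φ sin δ = -0.0921, cos φ cos δ cos H = 0.8514, so cos θ_z = 0.7593.
θ_z = arccos(0.7593) = 40.60°.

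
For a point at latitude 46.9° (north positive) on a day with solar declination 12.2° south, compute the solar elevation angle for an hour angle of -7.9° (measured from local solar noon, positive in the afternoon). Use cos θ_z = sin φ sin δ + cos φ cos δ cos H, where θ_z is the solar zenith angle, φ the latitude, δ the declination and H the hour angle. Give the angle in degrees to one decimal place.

cos θ_z = sin(46.9°) sin(-12.2°) + cos(46.9°) cos(-12.2°) cos(-7.90°) = -0.1543 + 0.6615 = 0.5072.
θ_z = arccos(0.5072) = 59.52°, so the elevation is 90° − 59.52° = 30.48°.

30.5°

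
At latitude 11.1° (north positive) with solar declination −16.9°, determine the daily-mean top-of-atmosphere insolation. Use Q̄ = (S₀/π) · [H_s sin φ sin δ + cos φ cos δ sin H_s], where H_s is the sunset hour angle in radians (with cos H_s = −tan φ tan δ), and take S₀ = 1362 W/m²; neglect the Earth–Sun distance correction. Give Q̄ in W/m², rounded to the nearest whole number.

370 W/m²

−tan φ tan δ = −(0.1962)(-0.3038) = 0.0596; H_s = arccos(0.0596) = 86.58°. In radians, H_s = 1.5111.
H_s sin φ sin δ = 1.5111 × 0.1925 × -0.2907 = -0.0846.
cos φ cos δ sin H_s = 0.9813 × 0.9568 × 0.9982 = 0.9372.
Q̄ = (1362/π) × (-0.0846 + 0.9372) = 433.54 × 0.8526 = 369.64 W/m².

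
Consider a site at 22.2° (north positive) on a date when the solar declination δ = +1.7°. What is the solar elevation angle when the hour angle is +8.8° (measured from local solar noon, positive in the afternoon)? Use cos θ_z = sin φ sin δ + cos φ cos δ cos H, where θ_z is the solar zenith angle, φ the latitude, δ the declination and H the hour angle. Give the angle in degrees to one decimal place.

cos θ_z = sin φ sin δ + cos φ cos δ cos H = (0.3778)(0.0297) + (0.9259)(0.9996)(0.9882) = 0.9258.
θ_z = arccos(0.9258) = 22.21°, so the elevation is 90° − 22.21° = 67.79°.

67.8°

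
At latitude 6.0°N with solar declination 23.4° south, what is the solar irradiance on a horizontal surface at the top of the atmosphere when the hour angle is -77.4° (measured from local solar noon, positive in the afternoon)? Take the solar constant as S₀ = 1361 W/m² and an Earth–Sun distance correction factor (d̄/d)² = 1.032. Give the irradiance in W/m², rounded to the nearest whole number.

221 W/m²

With φ = 6.0°, δ = -23.4°, H = -77.40°: sin φ sin δ = -0.0415, cos φ cos δ cos H = 0.1991, so cos θ_z = 0.1576.
Top-of-atmosphere irradiance = S₀ (d̄/d)² cos θ_z = 1361 × 1.032 × 0.1576 = 221.36 W/m².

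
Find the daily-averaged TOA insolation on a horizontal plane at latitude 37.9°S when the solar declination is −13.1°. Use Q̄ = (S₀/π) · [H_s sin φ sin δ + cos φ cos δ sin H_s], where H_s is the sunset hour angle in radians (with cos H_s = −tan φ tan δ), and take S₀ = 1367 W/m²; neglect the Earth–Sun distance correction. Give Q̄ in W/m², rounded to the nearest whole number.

435 W/m²

−tan φ tan δ = −(-0.7785)(-0.2327) = -0.1812; H_s = arccos(-0.1812) = 100.44°. In radians, H_s = 1.7530.
H_s sin φ sin δ = 1.7530 × -0.6143 × -0.2267 = 0.2441.
cos φ cos δ sin H_s = 0.7891 × 0.9740 × 0.9834 = 0.7558.
Q̄ = (1367/π) × (0.2441 + 0.7558) = 435.13 × 0.9999 = 435.09 W/m².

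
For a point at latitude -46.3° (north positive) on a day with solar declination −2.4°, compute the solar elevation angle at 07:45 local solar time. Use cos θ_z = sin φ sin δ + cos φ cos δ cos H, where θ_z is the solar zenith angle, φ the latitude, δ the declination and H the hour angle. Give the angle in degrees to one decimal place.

19.6°

Hour angle H = 15° × (7.75 − 12) = -63.75°.
cos θ_z = sin(-46.3°) sin(-2.4°) + cos(-46.3°) cos(-2.4°) cos(-63.75°) = 0.0303 + 0.3053 = 0.3356.
θ_z = arccos(0.3356) = 70.39°, so the elevation is 90° − 70.39° = 19.61°.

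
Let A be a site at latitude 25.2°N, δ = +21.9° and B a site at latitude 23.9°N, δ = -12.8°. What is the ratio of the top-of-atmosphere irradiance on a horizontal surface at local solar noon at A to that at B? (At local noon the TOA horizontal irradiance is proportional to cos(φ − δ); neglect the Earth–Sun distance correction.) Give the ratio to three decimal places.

1.245

A: cos θ_z = cos(25.2° − (21.9°)) = 0.9983.
B: cos θ_z = cos(23.9° − (-12.8°)) = 0.8018.
Ratio A/B = 0.9983 / 0.8018 = 1.2451.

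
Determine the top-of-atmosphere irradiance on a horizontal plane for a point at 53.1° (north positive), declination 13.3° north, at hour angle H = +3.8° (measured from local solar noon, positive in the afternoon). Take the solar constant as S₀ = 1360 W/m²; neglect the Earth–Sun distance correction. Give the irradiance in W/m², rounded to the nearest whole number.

cos θ_z = sin(53.1°) sin(13.3°) + cos(53.1°) cos(13.3°) cos(3.80°) = 0.1840 + 0.5830 = 0.7670.
Top-of-atmosphere irradiance = S₀ cos θ_z = 1360 × 0.7670 = 1043.12 W/m².

1043 W/m²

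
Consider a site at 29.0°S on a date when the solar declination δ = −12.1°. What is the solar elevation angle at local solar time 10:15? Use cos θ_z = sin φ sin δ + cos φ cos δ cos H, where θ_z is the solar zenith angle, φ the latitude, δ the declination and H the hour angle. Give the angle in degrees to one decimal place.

Hour angle H = 15° × (10.25 − 12) = -26.25°.
With φ = -29.0°, δ = -12.1°, H = -26.25°: sin φ sin δ = 0.1016, cos φ cos δ cos H = 0.7670, so cos θ_z = 0.8686.
θ_z = arccos(0.8686) = 29.70°, so the elevation is 90° − 29.70° = 60.30°.

60.3°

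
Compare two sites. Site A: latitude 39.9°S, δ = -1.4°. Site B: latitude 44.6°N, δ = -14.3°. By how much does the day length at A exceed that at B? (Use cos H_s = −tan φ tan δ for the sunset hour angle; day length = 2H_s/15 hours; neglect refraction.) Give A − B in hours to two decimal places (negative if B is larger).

A: H_s = arccos(−tan -39.9° · tan -1.4°) = 91.17°, so 2H_s/15 = 12.1560 h.
B: H_s = arccos(−tan 44.6° · tan -14.3°) = 75.44°, so 2H_s/15 = 10.0587 h.
A − B = 12.1560 − 10.0587 = 2.0973 h.

+2.10 h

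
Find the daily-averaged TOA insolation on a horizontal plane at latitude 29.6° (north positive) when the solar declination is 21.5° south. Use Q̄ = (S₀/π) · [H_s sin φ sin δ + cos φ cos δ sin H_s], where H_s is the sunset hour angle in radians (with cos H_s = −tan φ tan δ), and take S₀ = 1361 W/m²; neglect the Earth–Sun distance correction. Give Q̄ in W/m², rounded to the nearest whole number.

cos H_s = −tan(29.6°) · tan(-21.5°) = 0.2238, so H_s = arccos(0.2238) = 77.07°. In radians, H_s = 1.3451.
H_s sin φ sin δ = 1.3451 × 0.4939 × -0.3665 = -0.2435.
cos φ cos δ sin H_s = 0.8695 × 0.9304 × 0.9746 = 0.7884.
Q̄ = (1361/π) × (-0.2435 + 0.7884) = 433.22 × 0.5449 = 236.06 W/m².

236 W/m²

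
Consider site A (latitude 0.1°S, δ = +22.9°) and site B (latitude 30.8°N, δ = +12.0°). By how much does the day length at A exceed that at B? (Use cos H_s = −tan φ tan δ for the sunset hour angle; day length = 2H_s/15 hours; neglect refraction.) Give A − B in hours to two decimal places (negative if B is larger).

-0.98 h

A: H_s = arccos(−tan -0.1° · tan 22.9°) = 89.96°, so 2H_s/15 = 11.9947 h.
B: H_s = arccos(−tan 30.8° · tan 12.0°) = 97.28°, so 2H_s/15 = 12.9707 h.
A − B = 11.9947 − 12.9707 = -0.9760 h.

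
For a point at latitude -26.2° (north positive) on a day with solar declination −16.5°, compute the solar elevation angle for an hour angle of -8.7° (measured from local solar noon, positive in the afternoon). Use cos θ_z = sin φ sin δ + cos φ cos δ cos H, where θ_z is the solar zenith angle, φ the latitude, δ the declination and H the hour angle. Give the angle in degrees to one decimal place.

cos θ_z = sin(-26.2°) sin(-16.5°) + cos(-26.2°) cos(-16.5°) cos(-8.70°) = 0.1254 + 0.8504 = 0.9758.
θ_z = arccos(0.9758) = 12.63°, so the elevation is 90° − 12.63° = 77.37°.

77.4°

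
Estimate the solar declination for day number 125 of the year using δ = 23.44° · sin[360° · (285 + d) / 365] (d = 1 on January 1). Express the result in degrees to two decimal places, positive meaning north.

360 × (285 + 125) / 365 = 404.384°; sin(404.384°) = 0.6995.
δ = 23.44 × 0.6995 = 16.396° ≈ +16.40°.

+16.40°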